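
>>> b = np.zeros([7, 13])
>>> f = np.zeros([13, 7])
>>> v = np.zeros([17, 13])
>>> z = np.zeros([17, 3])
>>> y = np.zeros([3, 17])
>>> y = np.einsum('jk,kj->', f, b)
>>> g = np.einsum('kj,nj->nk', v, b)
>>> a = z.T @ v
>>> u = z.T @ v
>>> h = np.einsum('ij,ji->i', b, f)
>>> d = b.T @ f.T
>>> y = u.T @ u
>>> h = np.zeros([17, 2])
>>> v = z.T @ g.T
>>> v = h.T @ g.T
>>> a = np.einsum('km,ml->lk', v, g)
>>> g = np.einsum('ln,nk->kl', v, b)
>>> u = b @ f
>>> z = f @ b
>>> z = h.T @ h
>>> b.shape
(7, 13)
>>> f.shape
(13, 7)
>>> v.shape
(2, 7)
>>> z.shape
(2, 2)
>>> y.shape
(13, 13)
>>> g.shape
(13, 2)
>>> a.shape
(17, 2)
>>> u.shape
(7, 7)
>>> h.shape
(17, 2)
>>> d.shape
(13, 13)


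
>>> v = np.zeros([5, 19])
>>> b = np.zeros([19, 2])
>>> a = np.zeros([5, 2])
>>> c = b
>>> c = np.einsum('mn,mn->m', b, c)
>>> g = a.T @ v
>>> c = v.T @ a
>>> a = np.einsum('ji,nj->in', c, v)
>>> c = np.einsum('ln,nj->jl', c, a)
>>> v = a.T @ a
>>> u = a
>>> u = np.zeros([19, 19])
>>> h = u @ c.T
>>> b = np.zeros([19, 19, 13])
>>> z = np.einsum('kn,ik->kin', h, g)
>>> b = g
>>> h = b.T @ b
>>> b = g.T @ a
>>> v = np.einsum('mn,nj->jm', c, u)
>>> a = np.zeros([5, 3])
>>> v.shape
(19, 5)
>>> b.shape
(19, 5)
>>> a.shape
(5, 3)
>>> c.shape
(5, 19)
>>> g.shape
(2, 19)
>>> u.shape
(19, 19)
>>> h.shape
(19, 19)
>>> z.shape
(19, 2, 5)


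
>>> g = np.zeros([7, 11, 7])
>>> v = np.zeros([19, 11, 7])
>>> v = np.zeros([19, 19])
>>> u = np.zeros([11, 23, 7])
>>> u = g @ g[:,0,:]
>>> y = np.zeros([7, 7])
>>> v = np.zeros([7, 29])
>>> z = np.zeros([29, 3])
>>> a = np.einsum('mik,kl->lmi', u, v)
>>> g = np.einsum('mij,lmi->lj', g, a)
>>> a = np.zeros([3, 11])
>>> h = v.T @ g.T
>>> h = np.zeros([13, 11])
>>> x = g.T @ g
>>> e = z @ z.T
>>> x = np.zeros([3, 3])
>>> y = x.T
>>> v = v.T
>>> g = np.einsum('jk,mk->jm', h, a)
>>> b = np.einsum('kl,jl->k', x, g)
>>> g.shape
(13, 3)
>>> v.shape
(29, 7)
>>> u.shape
(7, 11, 7)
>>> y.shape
(3, 3)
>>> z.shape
(29, 3)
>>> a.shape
(3, 11)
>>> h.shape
(13, 11)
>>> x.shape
(3, 3)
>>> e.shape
(29, 29)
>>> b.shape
(3,)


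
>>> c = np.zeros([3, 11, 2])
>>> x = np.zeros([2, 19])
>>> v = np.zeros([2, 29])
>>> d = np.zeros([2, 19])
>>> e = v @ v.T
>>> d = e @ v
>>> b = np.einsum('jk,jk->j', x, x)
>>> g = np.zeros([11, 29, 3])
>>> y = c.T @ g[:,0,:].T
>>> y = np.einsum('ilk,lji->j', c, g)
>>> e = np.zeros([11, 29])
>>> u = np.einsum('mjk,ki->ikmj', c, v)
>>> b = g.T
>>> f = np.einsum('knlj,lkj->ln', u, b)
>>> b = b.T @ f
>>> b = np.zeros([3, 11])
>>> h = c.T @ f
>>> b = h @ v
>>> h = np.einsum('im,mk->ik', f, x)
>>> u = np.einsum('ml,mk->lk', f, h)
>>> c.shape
(3, 11, 2)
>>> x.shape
(2, 19)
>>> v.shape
(2, 29)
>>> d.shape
(2, 29)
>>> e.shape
(11, 29)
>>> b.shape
(2, 11, 29)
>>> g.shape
(11, 29, 3)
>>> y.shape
(29,)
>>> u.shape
(2, 19)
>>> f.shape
(3, 2)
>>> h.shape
(3, 19)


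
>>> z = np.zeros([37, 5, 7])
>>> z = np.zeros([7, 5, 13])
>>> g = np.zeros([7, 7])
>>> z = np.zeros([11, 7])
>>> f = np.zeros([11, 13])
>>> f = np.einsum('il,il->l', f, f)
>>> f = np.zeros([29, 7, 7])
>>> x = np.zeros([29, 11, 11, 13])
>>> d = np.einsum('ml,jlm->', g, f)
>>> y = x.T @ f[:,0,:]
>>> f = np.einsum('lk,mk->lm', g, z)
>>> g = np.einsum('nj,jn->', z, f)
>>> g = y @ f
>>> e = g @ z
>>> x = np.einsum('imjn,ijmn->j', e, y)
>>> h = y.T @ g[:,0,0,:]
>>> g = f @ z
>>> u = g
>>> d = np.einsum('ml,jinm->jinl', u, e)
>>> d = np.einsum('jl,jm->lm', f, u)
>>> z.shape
(11, 7)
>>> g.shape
(7, 7)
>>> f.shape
(7, 11)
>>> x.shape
(11,)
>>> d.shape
(11, 7)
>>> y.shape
(13, 11, 11, 7)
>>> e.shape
(13, 11, 11, 7)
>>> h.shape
(7, 11, 11, 11)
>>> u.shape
(7, 7)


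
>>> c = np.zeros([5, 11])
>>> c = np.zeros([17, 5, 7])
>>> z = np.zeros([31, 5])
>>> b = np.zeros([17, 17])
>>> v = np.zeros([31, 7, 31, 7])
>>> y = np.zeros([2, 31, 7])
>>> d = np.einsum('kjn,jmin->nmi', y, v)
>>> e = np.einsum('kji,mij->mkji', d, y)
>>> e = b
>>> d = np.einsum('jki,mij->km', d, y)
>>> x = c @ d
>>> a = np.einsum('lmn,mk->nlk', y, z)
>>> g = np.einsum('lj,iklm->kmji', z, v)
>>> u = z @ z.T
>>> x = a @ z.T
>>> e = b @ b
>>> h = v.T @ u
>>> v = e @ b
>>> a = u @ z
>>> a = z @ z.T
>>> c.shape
(17, 5, 7)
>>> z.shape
(31, 5)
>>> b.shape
(17, 17)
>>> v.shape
(17, 17)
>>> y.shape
(2, 31, 7)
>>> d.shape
(7, 2)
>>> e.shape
(17, 17)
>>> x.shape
(7, 2, 31)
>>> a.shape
(31, 31)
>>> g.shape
(7, 7, 5, 31)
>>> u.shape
(31, 31)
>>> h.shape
(7, 31, 7, 31)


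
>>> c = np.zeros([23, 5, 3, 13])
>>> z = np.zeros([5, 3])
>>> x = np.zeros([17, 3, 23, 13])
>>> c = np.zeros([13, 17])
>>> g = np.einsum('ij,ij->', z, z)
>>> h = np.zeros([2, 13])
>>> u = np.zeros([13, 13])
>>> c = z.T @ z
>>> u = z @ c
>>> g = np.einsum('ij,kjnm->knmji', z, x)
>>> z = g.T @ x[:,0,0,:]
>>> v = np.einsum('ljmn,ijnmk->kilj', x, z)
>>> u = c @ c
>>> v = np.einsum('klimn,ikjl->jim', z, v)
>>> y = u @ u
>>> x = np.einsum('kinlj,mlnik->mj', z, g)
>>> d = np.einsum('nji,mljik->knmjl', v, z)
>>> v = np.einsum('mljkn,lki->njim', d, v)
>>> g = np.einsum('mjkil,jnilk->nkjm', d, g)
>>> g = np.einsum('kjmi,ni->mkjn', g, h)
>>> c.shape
(3, 3)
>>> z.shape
(5, 3, 13, 23, 13)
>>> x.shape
(17, 13)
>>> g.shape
(17, 23, 5, 2)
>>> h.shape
(2, 13)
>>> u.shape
(3, 3)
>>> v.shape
(3, 5, 23, 13)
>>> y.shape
(3, 3)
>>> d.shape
(13, 17, 5, 13, 3)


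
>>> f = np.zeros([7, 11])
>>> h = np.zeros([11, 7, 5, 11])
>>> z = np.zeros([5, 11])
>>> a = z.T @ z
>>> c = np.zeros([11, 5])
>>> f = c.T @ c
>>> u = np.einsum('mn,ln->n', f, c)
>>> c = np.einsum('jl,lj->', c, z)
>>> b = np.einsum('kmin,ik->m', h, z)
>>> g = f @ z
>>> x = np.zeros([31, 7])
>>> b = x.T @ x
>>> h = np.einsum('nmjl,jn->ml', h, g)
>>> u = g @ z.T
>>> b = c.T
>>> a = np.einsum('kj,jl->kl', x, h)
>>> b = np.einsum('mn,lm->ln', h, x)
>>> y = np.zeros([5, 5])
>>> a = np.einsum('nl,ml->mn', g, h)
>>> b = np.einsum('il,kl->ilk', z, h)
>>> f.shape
(5, 5)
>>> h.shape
(7, 11)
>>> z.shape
(5, 11)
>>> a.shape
(7, 5)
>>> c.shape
()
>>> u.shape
(5, 5)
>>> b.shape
(5, 11, 7)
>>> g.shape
(5, 11)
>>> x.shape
(31, 7)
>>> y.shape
(5, 5)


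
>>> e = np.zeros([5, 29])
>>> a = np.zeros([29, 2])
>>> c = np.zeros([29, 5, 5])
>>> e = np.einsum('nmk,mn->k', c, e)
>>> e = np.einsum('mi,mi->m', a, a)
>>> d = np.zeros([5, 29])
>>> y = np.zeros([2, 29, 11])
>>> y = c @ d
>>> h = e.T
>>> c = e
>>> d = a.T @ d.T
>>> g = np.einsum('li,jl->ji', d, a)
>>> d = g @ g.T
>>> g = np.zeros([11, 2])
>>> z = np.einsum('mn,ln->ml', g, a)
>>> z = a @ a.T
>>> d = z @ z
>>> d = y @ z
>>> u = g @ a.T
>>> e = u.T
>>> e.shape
(29, 11)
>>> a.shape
(29, 2)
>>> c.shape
(29,)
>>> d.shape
(29, 5, 29)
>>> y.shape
(29, 5, 29)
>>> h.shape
(29,)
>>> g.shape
(11, 2)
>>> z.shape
(29, 29)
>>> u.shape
(11, 29)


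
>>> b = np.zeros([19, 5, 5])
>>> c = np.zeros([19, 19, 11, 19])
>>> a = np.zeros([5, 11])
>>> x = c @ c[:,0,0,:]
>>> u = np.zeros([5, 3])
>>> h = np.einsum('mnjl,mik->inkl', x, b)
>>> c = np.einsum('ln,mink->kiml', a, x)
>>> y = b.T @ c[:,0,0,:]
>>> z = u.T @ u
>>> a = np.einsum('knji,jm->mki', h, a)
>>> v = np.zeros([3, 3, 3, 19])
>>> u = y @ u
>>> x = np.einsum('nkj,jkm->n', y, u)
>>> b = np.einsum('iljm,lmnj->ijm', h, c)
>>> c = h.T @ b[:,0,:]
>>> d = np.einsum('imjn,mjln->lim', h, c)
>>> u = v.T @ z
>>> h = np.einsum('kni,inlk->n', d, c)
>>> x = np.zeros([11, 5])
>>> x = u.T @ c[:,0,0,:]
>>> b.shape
(5, 5, 19)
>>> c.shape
(19, 5, 19, 19)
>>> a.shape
(11, 5, 19)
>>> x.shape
(3, 3, 3, 19)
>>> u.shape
(19, 3, 3, 3)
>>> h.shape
(5,)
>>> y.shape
(5, 5, 5)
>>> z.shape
(3, 3)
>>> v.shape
(3, 3, 3, 19)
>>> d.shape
(19, 5, 19)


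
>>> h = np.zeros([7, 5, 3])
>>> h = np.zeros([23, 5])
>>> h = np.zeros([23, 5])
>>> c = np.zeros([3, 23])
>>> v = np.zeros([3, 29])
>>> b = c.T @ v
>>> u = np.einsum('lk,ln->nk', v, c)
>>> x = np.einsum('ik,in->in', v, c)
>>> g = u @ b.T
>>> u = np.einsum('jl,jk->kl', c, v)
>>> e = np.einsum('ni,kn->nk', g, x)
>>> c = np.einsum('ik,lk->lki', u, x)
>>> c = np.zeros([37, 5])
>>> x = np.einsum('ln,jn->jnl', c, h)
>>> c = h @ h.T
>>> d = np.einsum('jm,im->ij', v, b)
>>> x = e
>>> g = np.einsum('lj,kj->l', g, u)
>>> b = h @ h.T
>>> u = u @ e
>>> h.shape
(23, 5)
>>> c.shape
(23, 23)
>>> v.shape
(3, 29)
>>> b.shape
(23, 23)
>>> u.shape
(29, 3)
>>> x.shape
(23, 3)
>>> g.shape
(23,)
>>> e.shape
(23, 3)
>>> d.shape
(23, 3)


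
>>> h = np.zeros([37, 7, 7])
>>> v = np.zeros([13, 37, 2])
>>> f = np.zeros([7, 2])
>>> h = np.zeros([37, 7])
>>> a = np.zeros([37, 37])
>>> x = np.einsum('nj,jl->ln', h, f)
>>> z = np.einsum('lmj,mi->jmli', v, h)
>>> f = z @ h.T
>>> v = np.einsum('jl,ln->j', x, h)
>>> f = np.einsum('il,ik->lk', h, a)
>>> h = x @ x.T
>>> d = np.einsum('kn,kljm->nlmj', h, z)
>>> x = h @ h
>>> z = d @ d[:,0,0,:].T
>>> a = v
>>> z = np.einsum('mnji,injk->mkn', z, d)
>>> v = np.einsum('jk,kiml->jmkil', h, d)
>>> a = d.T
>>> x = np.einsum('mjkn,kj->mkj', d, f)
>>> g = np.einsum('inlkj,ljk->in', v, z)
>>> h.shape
(2, 2)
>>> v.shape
(2, 7, 2, 37, 13)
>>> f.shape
(7, 37)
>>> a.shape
(13, 7, 37, 2)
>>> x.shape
(2, 7, 37)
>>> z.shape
(2, 13, 37)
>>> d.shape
(2, 37, 7, 13)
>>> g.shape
(2, 7)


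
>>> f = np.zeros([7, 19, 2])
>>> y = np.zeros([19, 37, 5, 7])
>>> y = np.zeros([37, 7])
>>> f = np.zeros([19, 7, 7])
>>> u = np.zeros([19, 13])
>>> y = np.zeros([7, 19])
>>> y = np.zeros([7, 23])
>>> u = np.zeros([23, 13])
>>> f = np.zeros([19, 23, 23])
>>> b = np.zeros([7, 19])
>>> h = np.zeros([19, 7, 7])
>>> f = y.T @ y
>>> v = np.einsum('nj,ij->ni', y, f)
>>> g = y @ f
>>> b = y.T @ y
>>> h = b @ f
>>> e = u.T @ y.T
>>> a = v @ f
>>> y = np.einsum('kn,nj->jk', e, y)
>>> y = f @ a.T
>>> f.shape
(23, 23)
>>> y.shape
(23, 7)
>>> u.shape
(23, 13)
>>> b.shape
(23, 23)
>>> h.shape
(23, 23)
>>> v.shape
(7, 23)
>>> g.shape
(7, 23)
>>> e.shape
(13, 7)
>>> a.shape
(7, 23)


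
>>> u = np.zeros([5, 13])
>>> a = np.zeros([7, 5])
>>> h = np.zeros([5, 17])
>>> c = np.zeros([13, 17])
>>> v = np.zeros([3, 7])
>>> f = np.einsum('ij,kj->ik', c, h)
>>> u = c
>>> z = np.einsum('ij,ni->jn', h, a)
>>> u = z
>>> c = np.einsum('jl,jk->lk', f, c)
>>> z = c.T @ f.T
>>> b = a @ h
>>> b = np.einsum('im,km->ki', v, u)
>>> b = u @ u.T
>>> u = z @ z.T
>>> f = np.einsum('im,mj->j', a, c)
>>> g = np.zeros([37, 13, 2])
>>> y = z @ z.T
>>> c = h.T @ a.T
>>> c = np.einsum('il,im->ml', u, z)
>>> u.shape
(17, 17)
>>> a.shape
(7, 5)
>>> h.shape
(5, 17)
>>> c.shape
(13, 17)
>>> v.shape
(3, 7)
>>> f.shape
(17,)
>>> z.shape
(17, 13)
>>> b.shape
(17, 17)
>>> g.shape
(37, 13, 2)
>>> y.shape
(17, 17)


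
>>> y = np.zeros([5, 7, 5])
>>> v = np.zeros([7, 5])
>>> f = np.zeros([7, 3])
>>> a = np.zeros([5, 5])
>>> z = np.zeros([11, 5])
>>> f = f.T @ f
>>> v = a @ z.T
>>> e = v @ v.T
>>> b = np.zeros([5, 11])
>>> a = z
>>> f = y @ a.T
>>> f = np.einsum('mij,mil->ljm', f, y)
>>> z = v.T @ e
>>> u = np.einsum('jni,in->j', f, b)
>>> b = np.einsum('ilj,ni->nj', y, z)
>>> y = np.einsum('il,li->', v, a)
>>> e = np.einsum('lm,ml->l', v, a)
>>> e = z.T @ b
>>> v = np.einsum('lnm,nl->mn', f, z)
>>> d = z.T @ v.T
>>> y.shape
()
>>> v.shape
(5, 11)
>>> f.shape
(5, 11, 5)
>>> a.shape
(11, 5)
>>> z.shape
(11, 5)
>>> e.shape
(5, 5)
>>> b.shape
(11, 5)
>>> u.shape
(5,)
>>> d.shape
(5, 5)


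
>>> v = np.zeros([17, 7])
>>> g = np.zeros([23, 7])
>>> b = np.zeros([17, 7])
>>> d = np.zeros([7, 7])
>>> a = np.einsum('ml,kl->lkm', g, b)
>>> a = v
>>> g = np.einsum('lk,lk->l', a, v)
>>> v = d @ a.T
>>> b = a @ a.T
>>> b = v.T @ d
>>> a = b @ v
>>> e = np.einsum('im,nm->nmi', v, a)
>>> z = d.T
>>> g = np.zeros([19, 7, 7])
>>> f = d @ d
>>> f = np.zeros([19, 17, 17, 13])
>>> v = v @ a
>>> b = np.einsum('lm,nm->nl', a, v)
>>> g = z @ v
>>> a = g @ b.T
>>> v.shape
(7, 17)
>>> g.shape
(7, 17)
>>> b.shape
(7, 17)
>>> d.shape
(7, 7)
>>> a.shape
(7, 7)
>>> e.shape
(17, 17, 7)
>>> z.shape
(7, 7)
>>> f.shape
(19, 17, 17, 13)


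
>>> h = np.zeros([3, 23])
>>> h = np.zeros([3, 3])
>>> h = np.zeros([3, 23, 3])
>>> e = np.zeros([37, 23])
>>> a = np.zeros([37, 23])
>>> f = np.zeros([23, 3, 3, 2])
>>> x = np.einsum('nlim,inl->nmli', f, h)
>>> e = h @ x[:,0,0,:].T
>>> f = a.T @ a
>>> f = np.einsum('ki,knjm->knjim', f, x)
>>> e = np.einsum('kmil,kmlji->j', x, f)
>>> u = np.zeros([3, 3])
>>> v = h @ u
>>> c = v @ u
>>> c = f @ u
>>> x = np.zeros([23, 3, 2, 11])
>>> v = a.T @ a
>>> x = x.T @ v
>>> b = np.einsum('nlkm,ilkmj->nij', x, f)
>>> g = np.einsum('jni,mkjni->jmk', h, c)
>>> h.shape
(3, 23, 3)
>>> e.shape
(23,)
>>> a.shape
(37, 23)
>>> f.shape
(23, 2, 3, 23, 3)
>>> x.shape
(11, 2, 3, 23)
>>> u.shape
(3, 3)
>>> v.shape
(23, 23)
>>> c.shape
(23, 2, 3, 23, 3)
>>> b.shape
(11, 23, 3)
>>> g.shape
(3, 23, 2)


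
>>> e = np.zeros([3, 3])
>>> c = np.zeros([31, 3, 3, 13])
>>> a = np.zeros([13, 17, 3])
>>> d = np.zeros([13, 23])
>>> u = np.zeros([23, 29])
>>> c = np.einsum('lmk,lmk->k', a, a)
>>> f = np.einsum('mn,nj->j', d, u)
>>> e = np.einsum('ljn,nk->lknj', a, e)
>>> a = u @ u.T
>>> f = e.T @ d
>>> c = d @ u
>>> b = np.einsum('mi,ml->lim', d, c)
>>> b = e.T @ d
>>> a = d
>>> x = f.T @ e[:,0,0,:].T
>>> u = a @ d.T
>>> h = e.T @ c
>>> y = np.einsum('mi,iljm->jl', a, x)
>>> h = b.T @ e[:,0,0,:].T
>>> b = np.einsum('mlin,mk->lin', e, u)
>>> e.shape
(13, 3, 3, 17)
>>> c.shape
(13, 29)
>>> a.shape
(13, 23)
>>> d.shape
(13, 23)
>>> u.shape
(13, 13)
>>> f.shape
(17, 3, 3, 23)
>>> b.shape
(3, 3, 17)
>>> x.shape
(23, 3, 3, 13)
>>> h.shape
(23, 3, 3, 13)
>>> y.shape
(3, 3)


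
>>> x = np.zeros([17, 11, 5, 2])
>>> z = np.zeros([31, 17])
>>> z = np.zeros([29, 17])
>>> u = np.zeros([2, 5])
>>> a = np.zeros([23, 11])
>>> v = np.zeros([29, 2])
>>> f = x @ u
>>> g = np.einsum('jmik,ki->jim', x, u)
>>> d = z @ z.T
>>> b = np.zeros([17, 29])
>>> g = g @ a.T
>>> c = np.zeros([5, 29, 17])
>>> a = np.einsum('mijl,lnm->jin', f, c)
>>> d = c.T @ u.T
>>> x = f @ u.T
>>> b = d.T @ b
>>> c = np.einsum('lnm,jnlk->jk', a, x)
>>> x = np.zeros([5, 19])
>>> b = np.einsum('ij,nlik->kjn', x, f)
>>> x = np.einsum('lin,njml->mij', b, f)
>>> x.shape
(5, 19, 11)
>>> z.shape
(29, 17)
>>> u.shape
(2, 5)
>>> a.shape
(5, 11, 29)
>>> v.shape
(29, 2)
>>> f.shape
(17, 11, 5, 5)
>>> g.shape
(17, 5, 23)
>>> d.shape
(17, 29, 2)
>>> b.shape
(5, 19, 17)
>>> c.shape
(17, 2)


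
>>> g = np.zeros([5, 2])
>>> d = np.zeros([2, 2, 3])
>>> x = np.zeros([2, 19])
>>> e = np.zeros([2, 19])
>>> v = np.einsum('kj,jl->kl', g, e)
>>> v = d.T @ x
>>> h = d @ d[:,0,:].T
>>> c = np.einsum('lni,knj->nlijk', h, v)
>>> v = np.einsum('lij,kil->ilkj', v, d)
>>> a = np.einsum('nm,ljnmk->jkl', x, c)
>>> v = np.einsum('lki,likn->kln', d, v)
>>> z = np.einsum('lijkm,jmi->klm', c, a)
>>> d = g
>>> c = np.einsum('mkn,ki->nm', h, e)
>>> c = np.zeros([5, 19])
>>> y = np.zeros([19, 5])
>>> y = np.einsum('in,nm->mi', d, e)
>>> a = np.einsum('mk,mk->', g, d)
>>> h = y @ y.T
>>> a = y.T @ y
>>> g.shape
(5, 2)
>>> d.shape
(5, 2)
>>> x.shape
(2, 19)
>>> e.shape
(2, 19)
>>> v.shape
(2, 2, 19)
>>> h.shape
(19, 19)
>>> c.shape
(5, 19)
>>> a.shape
(5, 5)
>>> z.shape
(19, 2, 3)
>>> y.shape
(19, 5)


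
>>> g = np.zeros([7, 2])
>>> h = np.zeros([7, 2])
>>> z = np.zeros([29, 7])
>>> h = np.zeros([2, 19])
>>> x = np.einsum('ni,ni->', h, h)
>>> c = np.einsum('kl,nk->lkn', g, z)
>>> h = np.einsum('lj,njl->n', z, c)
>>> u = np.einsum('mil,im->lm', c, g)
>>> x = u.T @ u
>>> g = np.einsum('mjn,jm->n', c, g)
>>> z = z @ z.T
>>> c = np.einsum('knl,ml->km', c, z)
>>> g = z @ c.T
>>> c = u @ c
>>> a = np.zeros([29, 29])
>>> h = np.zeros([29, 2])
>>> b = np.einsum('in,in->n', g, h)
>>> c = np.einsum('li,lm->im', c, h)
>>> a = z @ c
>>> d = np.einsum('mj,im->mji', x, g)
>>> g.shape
(29, 2)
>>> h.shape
(29, 2)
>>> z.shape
(29, 29)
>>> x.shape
(2, 2)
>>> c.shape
(29, 2)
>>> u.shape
(29, 2)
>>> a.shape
(29, 2)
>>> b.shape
(2,)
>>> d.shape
(2, 2, 29)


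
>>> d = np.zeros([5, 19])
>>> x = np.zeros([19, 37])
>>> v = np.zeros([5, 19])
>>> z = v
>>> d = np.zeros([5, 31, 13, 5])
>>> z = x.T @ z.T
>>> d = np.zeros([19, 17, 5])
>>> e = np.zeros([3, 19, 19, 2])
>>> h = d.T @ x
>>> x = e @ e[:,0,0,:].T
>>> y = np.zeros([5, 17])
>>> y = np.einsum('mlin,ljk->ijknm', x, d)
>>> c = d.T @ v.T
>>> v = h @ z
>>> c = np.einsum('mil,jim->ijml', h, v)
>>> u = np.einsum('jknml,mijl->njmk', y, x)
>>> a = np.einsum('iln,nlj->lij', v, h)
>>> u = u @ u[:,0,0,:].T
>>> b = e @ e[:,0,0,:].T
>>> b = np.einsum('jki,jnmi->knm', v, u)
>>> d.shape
(19, 17, 5)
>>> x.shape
(3, 19, 19, 3)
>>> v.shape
(5, 17, 5)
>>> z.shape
(37, 5)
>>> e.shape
(3, 19, 19, 2)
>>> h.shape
(5, 17, 37)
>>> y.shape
(19, 17, 5, 3, 3)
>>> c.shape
(17, 5, 5, 37)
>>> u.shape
(5, 19, 3, 5)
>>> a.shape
(17, 5, 37)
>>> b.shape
(17, 19, 3)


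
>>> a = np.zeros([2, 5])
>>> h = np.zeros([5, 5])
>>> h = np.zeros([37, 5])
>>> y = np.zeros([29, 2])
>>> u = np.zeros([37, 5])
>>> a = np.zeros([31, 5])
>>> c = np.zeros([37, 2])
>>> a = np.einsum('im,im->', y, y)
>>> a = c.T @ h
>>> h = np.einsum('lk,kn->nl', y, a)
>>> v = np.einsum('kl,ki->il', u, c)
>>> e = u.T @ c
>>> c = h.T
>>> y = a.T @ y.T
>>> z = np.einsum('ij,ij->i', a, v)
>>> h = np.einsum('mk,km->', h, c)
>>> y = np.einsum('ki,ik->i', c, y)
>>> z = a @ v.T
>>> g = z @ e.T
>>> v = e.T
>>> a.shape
(2, 5)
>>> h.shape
()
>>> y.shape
(5,)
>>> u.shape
(37, 5)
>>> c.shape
(29, 5)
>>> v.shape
(2, 5)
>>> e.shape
(5, 2)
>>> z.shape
(2, 2)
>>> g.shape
(2, 5)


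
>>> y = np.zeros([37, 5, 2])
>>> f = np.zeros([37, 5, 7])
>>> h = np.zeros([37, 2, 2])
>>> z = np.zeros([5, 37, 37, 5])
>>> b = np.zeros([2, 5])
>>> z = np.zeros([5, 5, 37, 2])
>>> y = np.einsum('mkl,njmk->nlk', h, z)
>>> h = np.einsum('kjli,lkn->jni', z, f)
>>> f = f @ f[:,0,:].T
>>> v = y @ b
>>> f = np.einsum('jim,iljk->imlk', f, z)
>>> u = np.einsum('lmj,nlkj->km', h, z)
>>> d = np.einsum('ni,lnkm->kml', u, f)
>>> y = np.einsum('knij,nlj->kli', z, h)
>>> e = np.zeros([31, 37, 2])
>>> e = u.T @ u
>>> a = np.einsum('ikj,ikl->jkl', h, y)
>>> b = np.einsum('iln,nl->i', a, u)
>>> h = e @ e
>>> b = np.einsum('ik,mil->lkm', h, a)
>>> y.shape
(5, 7, 37)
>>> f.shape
(5, 37, 5, 2)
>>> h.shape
(7, 7)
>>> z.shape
(5, 5, 37, 2)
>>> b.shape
(37, 7, 2)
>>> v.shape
(5, 2, 5)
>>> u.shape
(37, 7)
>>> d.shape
(5, 2, 5)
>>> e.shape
(7, 7)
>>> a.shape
(2, 7, 37)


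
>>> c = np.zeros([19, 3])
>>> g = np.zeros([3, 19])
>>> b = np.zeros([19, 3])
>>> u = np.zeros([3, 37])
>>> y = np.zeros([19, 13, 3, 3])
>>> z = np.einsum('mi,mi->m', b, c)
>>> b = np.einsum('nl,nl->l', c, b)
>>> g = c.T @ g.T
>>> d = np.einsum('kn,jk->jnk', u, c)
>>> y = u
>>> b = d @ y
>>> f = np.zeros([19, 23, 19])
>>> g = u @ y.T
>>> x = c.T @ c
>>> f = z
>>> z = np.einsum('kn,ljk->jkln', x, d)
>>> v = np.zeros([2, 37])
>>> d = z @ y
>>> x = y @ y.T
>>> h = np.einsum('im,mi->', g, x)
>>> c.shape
(19, 3)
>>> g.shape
(3, 3)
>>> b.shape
(19, 37, 37)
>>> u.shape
(3, 37)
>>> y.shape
(3, 37)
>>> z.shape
(37, 3, 19, 3)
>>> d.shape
(37, 3, 19, 37)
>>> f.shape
(19,)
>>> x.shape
(3, 3)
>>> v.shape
(2, 37)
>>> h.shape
()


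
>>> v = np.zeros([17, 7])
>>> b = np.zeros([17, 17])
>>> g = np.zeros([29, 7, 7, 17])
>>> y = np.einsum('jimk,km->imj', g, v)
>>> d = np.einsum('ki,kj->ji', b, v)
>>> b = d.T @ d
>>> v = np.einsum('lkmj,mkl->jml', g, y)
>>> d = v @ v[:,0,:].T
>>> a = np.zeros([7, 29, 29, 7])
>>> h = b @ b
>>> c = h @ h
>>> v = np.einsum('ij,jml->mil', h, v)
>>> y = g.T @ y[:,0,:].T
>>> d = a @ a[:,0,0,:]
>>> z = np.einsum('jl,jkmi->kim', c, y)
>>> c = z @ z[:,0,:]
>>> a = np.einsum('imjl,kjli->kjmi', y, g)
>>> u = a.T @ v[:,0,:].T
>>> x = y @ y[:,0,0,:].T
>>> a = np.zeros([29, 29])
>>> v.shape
(7, 17, 29)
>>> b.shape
(17, 17)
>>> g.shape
(29, 7, 7, 17)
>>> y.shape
(17, 7, 7, 7)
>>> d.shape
(7, 29, 29, 7)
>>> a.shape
(29, 29)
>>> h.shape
(17, 17)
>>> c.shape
(7, 7, 7)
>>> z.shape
(7, 7, 7)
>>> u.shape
(17, 7, 7, 7)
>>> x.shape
(17, 7, 7, 17)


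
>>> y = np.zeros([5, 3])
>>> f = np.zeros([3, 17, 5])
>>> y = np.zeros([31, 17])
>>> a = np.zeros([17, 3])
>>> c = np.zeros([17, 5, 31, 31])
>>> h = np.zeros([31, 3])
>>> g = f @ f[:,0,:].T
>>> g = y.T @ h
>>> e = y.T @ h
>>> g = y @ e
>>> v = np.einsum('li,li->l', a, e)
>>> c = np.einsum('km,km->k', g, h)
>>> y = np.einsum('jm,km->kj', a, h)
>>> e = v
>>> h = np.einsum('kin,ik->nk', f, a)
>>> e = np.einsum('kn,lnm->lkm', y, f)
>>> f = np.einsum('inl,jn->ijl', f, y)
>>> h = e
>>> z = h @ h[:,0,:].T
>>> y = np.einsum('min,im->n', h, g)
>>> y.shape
(5,)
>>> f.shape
(3, 31, 5)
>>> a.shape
(17, 3)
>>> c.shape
(31,)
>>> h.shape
(3, 31, 5)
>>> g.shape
(31, 3)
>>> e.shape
(3, 31, 5)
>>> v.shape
(17,)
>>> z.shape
(3, 31, 3)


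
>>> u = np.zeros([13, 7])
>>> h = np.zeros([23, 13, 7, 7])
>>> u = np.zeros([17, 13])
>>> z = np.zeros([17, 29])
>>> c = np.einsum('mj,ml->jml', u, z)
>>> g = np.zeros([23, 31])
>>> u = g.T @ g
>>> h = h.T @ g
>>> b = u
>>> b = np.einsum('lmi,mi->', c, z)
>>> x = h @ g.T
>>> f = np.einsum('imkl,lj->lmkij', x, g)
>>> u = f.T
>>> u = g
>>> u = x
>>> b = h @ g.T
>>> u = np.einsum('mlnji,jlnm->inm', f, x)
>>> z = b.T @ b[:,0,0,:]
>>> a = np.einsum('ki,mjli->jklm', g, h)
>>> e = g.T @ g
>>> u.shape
(31, 13, 23)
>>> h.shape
(7, 7, 13, 31)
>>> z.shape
(23, 13, 7, 23)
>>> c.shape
(13, 17, 29)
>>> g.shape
(23, 31)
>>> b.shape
(7, 7, 13, 23)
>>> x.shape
(7, 7, 13, 23)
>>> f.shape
(23, 7, 13, 7, 31)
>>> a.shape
(7, 23, 13, 7)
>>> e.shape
(31, 31)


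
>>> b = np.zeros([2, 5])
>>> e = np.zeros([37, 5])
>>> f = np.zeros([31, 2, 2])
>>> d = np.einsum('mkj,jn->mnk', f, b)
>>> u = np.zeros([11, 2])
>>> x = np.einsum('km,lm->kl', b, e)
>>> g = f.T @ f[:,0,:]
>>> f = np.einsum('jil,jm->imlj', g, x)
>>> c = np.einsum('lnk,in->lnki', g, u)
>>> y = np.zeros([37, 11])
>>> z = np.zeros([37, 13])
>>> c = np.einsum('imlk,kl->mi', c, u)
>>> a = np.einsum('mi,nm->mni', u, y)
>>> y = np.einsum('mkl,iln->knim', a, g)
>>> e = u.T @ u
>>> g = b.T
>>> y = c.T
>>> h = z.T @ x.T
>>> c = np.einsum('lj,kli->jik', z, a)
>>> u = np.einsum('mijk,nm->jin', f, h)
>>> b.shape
(2, 5)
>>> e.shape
(2, 2)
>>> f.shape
(2, 37, 2, 2)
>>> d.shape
(31, 5, 2)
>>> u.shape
(2, 37, 13)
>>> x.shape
(2, 37)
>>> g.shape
(5, 2)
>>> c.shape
(13, 2, 11)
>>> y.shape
(2, 2)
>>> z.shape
(37, 13)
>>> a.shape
(11, 37, 2)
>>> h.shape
(13, 2)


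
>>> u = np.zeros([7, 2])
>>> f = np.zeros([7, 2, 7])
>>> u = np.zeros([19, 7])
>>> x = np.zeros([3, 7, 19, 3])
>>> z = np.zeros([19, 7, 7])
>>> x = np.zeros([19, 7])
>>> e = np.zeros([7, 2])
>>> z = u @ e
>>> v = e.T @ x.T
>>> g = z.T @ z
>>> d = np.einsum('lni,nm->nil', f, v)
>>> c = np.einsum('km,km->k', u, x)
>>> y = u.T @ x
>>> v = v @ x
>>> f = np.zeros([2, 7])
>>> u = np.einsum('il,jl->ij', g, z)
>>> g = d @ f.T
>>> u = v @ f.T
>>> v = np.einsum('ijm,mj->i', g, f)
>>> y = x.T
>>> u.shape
(2, 2)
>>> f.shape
(2, 7)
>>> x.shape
(19, 7)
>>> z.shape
(19, 2)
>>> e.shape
(7, 2)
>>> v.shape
(2,)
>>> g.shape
(2, 7, 2)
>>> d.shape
(2, 7, 7)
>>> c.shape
(19,)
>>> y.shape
(7, 19)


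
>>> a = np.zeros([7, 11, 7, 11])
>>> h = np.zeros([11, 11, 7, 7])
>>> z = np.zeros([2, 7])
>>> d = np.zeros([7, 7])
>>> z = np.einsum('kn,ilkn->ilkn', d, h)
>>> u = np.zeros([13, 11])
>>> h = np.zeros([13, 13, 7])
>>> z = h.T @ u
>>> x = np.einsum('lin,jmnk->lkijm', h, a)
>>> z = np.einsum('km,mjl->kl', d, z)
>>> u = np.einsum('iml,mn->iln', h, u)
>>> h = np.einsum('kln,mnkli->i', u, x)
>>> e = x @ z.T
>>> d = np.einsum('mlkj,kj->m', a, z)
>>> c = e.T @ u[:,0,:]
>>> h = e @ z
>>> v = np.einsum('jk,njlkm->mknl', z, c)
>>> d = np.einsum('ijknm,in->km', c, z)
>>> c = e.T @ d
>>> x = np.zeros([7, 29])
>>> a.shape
(7, 11, 7, 11)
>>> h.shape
(13, 11, 13, 7, 11)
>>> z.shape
(7, 11)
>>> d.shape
(13, 11)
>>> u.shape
(13, 7, 11)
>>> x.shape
(7, 29)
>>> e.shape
(13, 11, 13, 7, 7)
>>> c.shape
(7, 7, 13, 11, 11)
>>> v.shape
(11, 11, 7, 13)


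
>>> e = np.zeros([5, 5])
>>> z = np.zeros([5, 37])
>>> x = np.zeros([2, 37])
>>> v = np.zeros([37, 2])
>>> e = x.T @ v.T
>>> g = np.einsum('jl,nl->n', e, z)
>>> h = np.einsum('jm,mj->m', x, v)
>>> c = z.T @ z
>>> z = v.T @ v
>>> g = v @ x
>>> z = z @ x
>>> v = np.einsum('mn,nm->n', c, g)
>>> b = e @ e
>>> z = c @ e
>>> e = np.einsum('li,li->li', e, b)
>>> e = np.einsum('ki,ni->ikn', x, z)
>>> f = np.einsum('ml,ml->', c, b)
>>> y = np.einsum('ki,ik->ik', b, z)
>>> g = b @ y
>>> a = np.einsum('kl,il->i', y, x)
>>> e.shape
(37, 2, 37)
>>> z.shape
(37, 37)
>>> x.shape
(2, 37)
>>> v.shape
(37,)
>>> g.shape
(37, 37)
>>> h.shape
(37,)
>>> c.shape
(37, 37)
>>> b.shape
(37, 37)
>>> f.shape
()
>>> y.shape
(37, 37)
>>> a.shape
(2,)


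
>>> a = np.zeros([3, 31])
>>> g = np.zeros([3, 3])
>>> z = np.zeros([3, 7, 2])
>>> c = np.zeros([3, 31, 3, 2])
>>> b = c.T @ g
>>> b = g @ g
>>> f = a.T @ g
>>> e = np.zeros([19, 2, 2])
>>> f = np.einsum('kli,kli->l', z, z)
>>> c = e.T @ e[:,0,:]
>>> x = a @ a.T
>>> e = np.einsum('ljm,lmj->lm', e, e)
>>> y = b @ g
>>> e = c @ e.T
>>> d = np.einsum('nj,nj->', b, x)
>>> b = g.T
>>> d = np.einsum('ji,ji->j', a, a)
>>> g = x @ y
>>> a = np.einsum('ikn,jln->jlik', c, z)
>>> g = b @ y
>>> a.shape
(3, 7, 2, 2)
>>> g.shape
(3, 3)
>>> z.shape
(3, 7, 2)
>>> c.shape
(2, 2, 2)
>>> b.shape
(3, 3)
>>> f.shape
(7,)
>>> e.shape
(2, 2, 19)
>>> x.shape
(3, 3)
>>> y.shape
(3, 3)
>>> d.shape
(3,)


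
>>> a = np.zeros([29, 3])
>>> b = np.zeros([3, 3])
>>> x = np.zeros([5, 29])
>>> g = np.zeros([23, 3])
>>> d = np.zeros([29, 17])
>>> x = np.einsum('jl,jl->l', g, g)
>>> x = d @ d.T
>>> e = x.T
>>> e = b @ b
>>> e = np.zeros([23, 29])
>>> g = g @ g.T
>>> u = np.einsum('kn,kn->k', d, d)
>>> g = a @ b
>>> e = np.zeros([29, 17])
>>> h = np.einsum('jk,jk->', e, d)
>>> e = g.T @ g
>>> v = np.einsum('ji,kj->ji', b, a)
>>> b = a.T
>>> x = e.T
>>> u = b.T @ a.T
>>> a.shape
(29, 3)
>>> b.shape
(3, 29)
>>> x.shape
(3, 3)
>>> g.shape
(29, 3)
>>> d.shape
(29, 17)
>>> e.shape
(3, 3)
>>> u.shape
(29, 29)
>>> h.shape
()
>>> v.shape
(3, 3)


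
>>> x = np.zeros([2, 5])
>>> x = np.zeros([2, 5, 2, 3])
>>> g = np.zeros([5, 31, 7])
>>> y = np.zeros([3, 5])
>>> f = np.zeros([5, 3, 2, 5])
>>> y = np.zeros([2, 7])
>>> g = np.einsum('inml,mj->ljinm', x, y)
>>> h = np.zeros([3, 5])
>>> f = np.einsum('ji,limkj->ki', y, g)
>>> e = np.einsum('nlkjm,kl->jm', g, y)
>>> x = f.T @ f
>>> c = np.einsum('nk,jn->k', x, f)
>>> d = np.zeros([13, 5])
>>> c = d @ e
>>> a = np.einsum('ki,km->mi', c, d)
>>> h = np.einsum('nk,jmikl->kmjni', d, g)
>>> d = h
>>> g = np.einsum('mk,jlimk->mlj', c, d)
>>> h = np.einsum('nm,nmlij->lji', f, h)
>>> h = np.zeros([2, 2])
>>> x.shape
(7, 7)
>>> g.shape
(13, 7, 5)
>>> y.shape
(2, 7)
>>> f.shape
(5, 7)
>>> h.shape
(2, 2)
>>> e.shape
(5, 2)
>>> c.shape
(13, 2)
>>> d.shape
(5, 7, 3, 13, 2)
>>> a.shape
(5, 2)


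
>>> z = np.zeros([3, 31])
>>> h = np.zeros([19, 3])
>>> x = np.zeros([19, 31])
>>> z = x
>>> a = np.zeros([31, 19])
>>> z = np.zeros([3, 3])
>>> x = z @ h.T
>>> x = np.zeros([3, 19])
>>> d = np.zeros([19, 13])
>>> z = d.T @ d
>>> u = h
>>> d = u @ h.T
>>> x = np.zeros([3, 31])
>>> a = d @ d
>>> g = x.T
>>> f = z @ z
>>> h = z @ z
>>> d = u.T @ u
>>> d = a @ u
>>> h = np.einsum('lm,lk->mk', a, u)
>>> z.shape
(13, 13)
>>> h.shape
(19, 3)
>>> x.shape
(3, 31)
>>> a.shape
(19, 19)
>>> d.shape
(19, 3)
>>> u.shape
(19, 3)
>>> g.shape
(31, 3)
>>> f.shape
(13, 13)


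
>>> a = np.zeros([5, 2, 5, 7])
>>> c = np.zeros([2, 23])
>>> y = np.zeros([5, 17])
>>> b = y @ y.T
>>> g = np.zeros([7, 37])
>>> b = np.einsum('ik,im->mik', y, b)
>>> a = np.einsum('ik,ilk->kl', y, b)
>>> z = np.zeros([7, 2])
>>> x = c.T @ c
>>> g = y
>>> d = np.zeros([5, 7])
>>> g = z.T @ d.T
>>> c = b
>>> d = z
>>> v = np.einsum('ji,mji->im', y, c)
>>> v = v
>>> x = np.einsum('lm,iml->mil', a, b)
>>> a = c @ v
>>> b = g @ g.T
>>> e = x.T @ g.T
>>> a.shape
(5, 5, 5)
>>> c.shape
(5, 5, 17)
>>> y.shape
(5, 17)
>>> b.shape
(2, 2)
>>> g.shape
(2, 5)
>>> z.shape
(7, 2)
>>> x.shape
(5, 5, 17)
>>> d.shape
(7, 2)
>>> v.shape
(17, 5)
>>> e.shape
(17, 5, 2)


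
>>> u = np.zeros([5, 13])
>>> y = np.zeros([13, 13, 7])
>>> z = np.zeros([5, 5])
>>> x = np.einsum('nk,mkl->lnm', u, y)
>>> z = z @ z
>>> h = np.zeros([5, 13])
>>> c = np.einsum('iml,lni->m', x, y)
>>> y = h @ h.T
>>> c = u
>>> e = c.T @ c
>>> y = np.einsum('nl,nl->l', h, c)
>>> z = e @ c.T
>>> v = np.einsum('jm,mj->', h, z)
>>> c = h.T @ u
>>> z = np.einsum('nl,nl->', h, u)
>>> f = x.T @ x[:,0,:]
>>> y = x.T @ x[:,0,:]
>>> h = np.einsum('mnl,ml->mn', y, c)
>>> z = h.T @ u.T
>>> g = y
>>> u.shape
(5, 13)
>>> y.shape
(13, 5, 13)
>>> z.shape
(5, 5)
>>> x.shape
(7, 5, 13)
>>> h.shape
(13, 5)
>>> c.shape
(13, 13)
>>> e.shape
(13, 13)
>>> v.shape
()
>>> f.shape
(13, 5, 13)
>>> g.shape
(13, 5, 13)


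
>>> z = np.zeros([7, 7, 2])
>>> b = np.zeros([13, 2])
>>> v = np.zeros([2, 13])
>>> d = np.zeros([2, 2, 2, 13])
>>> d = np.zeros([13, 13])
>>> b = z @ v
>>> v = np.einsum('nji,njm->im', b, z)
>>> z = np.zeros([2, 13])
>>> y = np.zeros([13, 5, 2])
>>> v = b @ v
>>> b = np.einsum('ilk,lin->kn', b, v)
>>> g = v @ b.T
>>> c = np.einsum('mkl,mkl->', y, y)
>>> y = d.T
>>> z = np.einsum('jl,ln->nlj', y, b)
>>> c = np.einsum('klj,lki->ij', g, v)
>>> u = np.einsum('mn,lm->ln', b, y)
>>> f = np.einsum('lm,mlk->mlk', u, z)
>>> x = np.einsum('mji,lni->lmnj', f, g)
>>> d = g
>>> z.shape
(2, 13, 13)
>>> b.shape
(13, 2)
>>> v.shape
(7, 7, 2)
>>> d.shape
(7, 7, 13)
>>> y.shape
(13, 13)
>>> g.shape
(7, 7, 13)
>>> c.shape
(2, 13)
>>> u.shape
(13, 2)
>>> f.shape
(2, 13, 13)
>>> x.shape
(7, 2, 7, 13)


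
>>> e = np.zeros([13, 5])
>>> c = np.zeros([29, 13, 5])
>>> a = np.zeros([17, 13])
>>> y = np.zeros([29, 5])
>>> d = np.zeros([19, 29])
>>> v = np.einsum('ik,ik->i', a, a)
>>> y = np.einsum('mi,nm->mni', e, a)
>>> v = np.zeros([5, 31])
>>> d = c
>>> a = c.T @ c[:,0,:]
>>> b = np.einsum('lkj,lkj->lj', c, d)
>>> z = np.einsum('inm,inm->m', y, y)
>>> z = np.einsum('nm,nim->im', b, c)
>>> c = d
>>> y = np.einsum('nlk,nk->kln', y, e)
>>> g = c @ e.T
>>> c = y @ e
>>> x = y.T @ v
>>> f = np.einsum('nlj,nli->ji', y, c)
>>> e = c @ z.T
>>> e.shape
(5, 17, 13)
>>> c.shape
(5, 17, 5)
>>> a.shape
(5, 13, 5)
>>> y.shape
(5, 17, 13)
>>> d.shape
(29, 13, 5)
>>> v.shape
(5, 31)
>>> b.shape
(29, 5)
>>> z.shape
(13, 5)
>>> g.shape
(29, 13, 13)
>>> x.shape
(13, 17, 31)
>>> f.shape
(13, 5)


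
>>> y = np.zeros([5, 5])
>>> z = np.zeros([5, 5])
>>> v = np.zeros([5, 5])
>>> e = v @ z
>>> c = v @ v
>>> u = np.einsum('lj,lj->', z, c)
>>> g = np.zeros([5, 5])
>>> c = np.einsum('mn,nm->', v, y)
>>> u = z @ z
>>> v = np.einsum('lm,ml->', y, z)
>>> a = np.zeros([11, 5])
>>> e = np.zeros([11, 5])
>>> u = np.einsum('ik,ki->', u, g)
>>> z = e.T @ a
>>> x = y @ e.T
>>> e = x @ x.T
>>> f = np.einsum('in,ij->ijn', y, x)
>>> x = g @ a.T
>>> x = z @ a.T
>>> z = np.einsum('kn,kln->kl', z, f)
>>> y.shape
(5, 5)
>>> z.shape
(5, 11)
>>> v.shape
()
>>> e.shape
(5, 5)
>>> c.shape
()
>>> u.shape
()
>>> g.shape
(5, 5)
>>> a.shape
(11, 5)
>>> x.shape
(5, 11)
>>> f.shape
(5, 11, 5)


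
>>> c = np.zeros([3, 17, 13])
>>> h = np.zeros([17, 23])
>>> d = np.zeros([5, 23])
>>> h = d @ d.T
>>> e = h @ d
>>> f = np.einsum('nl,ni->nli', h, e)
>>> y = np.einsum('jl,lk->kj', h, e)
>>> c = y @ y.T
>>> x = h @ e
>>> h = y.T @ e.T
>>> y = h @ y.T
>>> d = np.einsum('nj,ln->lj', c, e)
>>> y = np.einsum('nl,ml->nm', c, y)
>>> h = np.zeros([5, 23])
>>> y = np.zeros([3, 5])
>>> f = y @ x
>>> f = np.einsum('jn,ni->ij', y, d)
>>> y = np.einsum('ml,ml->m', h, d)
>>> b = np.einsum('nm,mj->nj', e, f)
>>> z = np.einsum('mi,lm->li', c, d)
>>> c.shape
(23, 23)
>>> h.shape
(5, 23)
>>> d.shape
(5, 23)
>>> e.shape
(5, 23)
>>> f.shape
(23, 3)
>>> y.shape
(5,)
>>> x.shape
(5, 23)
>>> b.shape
(5, 3)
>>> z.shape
(5, 23)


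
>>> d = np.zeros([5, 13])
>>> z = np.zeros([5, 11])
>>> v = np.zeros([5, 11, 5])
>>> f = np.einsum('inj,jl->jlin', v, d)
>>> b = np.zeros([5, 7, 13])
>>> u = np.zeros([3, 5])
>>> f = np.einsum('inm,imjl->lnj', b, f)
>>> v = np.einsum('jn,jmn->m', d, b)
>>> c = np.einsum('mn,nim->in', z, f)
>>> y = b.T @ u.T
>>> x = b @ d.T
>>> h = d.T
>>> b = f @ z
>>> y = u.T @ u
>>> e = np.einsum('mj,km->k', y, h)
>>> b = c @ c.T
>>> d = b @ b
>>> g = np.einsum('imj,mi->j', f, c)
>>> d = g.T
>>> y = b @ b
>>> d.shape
(5,)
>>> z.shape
(5, 11)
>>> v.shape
(7,)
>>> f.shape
(11, 7, 5)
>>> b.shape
(7, 7)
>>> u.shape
(3, 5)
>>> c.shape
(7, 11)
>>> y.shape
(7, 7)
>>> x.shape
(5, 7, 5)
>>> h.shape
(13, 5)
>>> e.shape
(13,)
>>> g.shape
(5,)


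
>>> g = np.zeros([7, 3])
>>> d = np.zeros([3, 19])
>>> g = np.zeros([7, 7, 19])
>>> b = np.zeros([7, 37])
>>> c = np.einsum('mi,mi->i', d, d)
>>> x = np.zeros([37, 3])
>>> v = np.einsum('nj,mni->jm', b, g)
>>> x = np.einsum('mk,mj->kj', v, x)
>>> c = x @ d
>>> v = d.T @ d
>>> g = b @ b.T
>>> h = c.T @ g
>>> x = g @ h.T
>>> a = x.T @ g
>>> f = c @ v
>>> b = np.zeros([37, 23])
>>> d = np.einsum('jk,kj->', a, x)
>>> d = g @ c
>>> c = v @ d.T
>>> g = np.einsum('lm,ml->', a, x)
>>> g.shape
()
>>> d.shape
(7, 19)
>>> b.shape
(37, 23)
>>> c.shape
(19, 7)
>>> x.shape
(7, 19)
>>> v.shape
(19, 19)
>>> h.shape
(19, 7)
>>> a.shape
(19, 7)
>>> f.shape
(7, 19)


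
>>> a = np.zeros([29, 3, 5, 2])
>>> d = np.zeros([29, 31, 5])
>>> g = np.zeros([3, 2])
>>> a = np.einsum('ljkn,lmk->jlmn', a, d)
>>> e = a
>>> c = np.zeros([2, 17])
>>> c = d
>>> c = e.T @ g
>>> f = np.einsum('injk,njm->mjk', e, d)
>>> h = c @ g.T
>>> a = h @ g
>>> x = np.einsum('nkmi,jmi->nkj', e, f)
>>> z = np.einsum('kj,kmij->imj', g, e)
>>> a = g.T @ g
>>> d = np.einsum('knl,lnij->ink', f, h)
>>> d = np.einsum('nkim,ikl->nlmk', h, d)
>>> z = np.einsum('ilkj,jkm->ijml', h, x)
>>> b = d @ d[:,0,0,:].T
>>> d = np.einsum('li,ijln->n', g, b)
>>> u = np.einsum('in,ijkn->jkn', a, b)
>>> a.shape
(2, 2)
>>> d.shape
(2,)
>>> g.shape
(3, 2)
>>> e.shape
(3, 29, 31, 2)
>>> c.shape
(2, 31, 29, 2)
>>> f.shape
(5, 31, 2)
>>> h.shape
(2, 31, 29, 3)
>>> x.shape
(3, 29, 5)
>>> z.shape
(2, 3, 5, 31)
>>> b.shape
(2, 5, 3, 2)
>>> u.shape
(5, 3, 2)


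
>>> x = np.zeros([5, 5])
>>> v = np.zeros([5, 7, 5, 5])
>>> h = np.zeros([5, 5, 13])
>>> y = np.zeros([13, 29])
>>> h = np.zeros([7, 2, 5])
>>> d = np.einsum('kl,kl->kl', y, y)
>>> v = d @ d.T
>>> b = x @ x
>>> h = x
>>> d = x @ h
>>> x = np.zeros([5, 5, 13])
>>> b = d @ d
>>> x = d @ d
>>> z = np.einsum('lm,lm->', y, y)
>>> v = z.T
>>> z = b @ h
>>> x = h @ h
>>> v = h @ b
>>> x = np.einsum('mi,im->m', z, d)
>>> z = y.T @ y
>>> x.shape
(5,)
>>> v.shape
(5, 5)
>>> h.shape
(5, 5)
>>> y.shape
(13, 29)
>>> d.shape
(5, 5)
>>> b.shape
(5, 5)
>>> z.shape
(29, 29)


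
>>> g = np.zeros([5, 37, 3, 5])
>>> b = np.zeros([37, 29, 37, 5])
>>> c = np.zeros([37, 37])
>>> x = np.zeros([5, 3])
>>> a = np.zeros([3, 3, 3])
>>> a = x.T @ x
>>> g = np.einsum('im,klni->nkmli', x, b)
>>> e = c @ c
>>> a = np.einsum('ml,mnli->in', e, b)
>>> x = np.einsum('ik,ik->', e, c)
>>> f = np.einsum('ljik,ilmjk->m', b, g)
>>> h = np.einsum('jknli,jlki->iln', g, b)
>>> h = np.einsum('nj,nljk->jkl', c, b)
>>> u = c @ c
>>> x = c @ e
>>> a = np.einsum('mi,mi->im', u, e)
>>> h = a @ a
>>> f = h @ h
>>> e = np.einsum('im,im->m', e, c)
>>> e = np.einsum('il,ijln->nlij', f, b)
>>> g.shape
(37, 37, 3, 29, 5)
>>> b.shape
(37, 29, 37, 5)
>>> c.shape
(37, 37)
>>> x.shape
(37, 37)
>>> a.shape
(37, 37)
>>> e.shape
(5, 37, 37, 29)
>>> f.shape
(37, 37)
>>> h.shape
(37, 37)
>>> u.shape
(37, 37)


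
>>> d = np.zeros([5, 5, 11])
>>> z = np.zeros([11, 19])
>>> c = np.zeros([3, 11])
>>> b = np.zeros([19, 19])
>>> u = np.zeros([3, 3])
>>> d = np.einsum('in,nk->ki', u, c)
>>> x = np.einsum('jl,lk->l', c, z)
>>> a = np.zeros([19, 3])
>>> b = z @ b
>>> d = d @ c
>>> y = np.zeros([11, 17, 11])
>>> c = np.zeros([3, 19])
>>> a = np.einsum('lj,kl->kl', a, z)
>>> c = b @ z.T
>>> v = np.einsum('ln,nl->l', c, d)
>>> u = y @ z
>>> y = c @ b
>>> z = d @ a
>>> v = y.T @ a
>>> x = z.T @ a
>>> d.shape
(11, 11)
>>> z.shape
(11, 19)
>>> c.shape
(11, 11)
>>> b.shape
(11, 19)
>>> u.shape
(11, 17, 19)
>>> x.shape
(19, 19)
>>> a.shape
(11, 19)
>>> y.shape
(11, 19)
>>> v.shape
(19, 19)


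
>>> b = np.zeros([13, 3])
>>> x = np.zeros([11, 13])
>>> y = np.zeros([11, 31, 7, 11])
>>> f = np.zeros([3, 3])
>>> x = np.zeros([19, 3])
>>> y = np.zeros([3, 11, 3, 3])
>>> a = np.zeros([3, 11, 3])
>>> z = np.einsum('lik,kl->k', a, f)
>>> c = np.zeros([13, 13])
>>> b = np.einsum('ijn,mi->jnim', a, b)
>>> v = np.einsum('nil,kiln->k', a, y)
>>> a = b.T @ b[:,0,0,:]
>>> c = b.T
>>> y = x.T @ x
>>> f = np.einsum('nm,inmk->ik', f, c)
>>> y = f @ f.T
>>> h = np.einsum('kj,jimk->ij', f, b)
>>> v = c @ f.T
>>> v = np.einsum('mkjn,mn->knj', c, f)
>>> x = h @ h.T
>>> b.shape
(11, 3, 3, 13)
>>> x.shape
(3, 3)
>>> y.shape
(13, 13)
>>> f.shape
(13, 11)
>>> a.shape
(13, 3, 3, 13)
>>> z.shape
(3,)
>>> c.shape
(13, 3, 3, 11)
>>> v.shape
(3, 11, 3)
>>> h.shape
(3, 11)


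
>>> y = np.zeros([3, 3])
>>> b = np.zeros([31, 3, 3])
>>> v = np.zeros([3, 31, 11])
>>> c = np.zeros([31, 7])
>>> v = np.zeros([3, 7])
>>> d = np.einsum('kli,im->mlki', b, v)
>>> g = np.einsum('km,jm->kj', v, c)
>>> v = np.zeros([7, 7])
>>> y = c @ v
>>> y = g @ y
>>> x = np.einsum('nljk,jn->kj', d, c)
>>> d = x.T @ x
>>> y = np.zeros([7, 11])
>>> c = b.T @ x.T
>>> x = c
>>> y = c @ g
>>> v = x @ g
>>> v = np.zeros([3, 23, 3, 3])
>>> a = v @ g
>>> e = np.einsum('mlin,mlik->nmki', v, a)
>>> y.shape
(3, 3, 31)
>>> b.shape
(31, 3, 3)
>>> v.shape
(3, 23, 3, 3)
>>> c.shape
(3, 3, 3)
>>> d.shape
(31, 31)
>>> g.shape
(3, 31)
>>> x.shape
(3, 3, 3)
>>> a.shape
(3, 23, 3, 31)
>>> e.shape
(3, 3, 31, 3)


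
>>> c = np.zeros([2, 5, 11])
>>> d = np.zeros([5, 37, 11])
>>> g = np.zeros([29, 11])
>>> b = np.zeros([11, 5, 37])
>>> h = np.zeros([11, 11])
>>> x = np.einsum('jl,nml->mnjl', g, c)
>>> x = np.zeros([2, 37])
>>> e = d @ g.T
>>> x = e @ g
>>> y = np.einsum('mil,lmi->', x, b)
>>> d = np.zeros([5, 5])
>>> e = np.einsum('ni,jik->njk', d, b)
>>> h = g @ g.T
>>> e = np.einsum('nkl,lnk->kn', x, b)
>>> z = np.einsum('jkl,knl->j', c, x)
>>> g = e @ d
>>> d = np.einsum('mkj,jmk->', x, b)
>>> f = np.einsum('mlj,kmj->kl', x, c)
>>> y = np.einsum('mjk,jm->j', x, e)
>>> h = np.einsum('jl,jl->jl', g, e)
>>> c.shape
(2, 5, 11)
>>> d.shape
()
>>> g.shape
(37, 5)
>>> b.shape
(11, 5, 37)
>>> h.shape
(37, 5)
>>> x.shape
(5, 37, 11)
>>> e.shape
(37, 5)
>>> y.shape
(37,)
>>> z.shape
(2,)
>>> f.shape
(2, 37)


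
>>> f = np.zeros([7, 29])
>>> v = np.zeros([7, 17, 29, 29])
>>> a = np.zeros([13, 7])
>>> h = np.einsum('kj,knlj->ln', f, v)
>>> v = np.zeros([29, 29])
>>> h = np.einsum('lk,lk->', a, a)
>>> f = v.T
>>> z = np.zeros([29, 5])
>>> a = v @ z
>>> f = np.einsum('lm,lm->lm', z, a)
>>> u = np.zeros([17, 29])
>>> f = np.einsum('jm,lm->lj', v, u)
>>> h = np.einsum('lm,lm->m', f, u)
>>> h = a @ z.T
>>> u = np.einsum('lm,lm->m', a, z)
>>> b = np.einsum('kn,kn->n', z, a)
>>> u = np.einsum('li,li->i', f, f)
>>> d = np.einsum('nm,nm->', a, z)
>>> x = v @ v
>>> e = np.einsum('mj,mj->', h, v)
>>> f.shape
(17, 29)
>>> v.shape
(29, 29)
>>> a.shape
(29, 5)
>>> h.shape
(29, 29)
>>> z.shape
(29, 5)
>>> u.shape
(29,)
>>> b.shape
(5,)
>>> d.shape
()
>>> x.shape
(29, 29)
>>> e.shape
()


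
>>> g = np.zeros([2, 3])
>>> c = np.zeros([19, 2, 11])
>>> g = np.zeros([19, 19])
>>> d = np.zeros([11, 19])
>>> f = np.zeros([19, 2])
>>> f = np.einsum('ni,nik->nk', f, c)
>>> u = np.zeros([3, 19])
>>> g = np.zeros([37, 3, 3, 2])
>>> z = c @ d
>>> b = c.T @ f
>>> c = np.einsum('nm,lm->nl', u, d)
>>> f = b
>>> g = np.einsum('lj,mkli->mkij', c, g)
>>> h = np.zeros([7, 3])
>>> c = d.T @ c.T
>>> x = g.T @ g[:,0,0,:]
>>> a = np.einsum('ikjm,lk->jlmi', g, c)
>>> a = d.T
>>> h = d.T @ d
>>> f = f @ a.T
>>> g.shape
(37, 3, 2, 11)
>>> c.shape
(19, 3)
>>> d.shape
(11, 19)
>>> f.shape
(11, 2, 19)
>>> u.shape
(3, 19)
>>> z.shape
(19, 2, 19)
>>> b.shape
(11, 2, 11)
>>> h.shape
(19, 19)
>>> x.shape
(11, 2, 3, 11)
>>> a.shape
(19, 11)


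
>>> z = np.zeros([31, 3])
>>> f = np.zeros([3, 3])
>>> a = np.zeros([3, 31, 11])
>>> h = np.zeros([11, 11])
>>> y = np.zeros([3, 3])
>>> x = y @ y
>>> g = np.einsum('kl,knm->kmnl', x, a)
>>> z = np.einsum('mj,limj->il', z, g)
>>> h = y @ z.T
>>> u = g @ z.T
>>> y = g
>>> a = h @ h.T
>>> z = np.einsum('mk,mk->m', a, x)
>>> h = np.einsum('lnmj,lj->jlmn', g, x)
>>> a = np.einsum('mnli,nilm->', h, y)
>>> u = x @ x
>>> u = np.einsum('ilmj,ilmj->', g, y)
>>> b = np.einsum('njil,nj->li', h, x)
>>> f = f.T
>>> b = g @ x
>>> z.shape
(3,)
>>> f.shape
(3, 3)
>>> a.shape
()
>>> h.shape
(3, 3, 31, 11)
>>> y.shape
(3, 11, 31, 3)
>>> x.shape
(3, 3)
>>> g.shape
(3, 11, 31, 3)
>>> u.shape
()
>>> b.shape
(3, 11, 31, 3)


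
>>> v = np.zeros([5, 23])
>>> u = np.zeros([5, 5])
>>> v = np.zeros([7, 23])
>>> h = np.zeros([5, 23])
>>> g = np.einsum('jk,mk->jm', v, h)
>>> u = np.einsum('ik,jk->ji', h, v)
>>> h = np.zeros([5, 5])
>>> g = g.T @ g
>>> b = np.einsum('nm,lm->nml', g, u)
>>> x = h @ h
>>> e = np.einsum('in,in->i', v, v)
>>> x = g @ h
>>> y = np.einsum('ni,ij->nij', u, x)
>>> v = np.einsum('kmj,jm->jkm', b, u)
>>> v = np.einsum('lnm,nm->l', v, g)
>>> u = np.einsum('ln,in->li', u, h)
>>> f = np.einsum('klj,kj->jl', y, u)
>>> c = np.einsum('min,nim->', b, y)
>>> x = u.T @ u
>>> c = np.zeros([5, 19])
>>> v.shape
(7,)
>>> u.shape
(7, 5)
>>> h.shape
(5, 5)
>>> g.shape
(5, 5)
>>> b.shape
(5, 5, 7)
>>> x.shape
(5, 5)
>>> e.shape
(7,)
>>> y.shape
(7, 5, 5)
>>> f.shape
(5, 5)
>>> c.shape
(5, 19)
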